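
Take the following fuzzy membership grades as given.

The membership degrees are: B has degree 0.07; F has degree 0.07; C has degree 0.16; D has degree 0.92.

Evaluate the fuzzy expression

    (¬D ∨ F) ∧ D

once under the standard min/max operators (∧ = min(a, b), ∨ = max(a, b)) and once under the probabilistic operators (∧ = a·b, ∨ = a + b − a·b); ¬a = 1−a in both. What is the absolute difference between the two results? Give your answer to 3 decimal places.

0.053

Under standard min/max:
  ¬D = 1 − 0.92 = 0.08
  ¬D ∨ F = max(a, b) on (0.08, 0.07) = 0.08
  (¬D ∨ F) ∧ D = min(a, b) on (0.08, 0.92) = 0.08
  → value = 0.0800
Under probabilistic:
  ¬D = 1 − 0.9200 = 0.0800
  ¬D ∨ F = a + b − a·b on (0.0800, 0.0700) = 0.1444
  (¬D ∨ F) ∧ D = a·b on (0.1444, 0.9200) = 0.1328
  → value = 0.1328
|0.0800 − 0.1328| = 0.053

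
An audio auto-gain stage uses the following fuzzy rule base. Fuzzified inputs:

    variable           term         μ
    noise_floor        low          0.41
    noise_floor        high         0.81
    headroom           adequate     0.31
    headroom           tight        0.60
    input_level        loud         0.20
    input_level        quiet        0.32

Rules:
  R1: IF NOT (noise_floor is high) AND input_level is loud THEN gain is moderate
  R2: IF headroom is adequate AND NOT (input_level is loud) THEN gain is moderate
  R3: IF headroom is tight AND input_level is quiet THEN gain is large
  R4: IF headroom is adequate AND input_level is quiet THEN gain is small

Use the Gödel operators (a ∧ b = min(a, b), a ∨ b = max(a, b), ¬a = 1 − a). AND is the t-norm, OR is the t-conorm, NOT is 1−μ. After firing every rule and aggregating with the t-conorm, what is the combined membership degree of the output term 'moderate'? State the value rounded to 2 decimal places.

R1: ¬high=1−0.81=0.19, loud=0.20; AND[min(a, b)] → w = 0.19
R2: adequate=0.31, ¬loud=1−0.20=0.80; AND[min(a, b)] → w = 0.31
R3: tight=0.60, quiet=0.32; AND[min(a, b)] → w = 0.32
R4: adequate=0.31, quiet=0.32; AND[min(a, b)] → w = 0.31
Rules with consequent 'moderate': {R1, R2} → strengths 0.19, 0.31
Aggregate via t-conorm [max(a, b)]: 0.31

0.31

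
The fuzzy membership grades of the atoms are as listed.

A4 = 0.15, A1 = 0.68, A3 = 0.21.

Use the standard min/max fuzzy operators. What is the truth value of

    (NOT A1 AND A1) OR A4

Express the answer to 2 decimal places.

NOT A1 = 1 − 0.68 = 0.32
NOT A1 AND A1 = min(a, b) on (0.32, 0.68) = 0.32
(NOT A1 AND A1) OR A4 = max(a, b) on (0.32, 0.15) = 0.32

0.32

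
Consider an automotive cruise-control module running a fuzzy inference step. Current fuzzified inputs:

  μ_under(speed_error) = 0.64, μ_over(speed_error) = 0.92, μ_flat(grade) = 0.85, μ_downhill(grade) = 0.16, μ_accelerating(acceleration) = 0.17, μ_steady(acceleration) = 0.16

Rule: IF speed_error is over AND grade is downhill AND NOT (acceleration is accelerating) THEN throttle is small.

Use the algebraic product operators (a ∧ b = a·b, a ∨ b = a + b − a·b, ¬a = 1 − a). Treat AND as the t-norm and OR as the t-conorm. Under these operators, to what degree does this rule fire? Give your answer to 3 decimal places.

firing strength: over=0.92, downhill=0.16, ¬accelerating=1−0.17=0.83; AND[a·b] → w = 0.1222

0.122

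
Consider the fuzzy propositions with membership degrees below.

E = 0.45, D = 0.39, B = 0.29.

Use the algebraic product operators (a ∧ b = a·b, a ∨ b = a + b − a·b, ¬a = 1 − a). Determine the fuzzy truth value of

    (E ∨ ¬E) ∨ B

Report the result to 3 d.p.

0.824

¬E = 1 − 0.4500 = 0.5500
E ∨ ¬E = a + b − a·b on (0.4500, 0.5500) = 0.7525
(E ∨ ¬E) ∨ B = a + b − a·b on (0.7525, 0.2900) = 0.8243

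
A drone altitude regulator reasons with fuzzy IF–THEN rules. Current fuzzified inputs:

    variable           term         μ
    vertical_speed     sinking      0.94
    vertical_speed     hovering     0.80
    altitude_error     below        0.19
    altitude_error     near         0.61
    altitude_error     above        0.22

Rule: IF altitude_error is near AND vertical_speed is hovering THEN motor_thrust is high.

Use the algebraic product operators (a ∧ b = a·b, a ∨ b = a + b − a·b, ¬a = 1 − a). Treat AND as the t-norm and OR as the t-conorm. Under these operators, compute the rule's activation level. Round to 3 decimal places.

0.488

firing strength: near=0.61, hovering=0.80; AND[a·b] → w = 0.4880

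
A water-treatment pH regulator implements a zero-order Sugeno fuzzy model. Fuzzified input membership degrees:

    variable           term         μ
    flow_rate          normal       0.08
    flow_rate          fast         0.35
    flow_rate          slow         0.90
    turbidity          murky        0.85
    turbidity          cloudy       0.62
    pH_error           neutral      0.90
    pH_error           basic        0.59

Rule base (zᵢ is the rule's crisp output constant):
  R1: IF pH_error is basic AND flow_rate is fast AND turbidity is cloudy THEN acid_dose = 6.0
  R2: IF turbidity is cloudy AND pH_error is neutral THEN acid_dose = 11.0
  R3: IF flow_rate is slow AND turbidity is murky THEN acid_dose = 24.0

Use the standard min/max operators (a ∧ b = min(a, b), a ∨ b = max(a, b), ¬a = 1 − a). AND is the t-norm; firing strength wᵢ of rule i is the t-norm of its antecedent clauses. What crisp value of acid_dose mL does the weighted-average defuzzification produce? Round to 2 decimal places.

R1 (z=6.0): basic=0.59, fast=0.35, cloudy=0.62; AND[min(a, b)] → w = 0.35
R2 (z=11.0): cloudy=0.62, neutral=0.90; AND[min(a, b)] → w = 0.62
R3 (z=24.0): slow=0.90, murky=0.85; AND[min(a, b)] → w = 0.85
Weighted average = (0.35·6.0 + 0.62·11.0 + 0.85·24.0) / (0.35 + 0.62 + 0.85)
  = 29.3200 / 1.8200 = 16.11

16.11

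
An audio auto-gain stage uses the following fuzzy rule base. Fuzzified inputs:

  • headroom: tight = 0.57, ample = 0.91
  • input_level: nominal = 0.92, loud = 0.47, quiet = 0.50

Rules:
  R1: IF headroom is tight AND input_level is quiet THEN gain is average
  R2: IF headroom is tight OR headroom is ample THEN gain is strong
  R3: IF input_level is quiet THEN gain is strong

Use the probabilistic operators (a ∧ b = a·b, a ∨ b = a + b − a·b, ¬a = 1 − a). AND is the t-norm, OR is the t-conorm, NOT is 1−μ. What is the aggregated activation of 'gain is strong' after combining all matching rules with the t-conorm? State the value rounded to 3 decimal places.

0.981

R1: tight=0.57, quiet=0.50; AND[a·b] → w = 0.2850
R2: tight=0.57, ample=0.91; OR[a + b − a·b] → w = 0.9613
R3: quiet=0.50 → w = 0.5000
Rules with consequent 'strong': {R2, R3} → strengths 0.9613, 0.5000
Aggregate via t-conorm [a + b − a·b]: 0.9807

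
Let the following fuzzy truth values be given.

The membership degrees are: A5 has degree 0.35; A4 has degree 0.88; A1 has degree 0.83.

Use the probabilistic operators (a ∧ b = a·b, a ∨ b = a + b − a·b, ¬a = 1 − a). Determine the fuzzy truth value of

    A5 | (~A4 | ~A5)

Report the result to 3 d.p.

~A4 = 1 − 0.8800 = 0.1200
~A5 = 1 − 0.3500 = 0.6500
~A4 | ~A5 = a + b − a·b on (0.1200, 0.6500) = 0.6920
A5 | (~A4 | ~A5) = a + b − a·b on (0.3500, 0.6920) = 0.7998

0.800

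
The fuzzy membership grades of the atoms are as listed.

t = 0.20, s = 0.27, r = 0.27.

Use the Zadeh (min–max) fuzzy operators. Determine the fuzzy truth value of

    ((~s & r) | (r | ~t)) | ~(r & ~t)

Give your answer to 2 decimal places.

~s = 1 − 0.27 = 0.73
~s & r = min(a, b) on (0.73, 0.27) = 0.27
~t = 1 − 0.20 = 0.80
r | ~t = max(a, b) on (0.27, 0.80) = 0.80
(~s & r) | (r | ~t) = max(a, b) on (0.27, 0.80) = 0.80
~t = 1 − 0.20 = 0.80
r & ~t = min(a, b) on (0.27, 0.80) = 0.27
~(r & ~t) = 1 − 0.27 = 0.73
((~s & r) | (r | ~t)) | ~(r & ~t) = max(a, b) on (0.80, 0.73) = 0.80

0.80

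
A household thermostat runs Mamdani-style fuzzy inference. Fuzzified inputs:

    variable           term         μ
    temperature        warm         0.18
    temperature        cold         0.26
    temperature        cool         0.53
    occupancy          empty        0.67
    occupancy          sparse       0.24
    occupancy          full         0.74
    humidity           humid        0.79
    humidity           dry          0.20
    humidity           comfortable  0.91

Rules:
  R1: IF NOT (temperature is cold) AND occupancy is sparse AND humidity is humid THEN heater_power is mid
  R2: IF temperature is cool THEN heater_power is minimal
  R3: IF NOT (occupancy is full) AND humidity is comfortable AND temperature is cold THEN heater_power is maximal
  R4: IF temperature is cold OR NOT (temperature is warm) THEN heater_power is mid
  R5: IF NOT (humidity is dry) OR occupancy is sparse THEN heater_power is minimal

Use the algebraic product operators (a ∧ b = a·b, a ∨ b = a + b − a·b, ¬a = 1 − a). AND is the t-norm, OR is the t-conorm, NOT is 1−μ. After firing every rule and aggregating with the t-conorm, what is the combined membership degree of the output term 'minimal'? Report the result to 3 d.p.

R1: ¬cold=1−0.26=0.74, sparse=0.24, humid=0.79; AND[a·b] → w = 0.1403
R2: cool=0.53 → w = 0.5300
R3: ¬full=1−0.74=0.26, comfortable=0.91, cold=0.26; AND[a·b] → w = 0.0615
R4: cold=0.26, ¬warm=1−0.18=0.82; OR[a + b − a·b] → w = 0.8668
R5: ¬dry=1−0.20=0.80, sparse=0.24; OR[a + b − a·b] → w = 0.8480
Rules with consequent 'minimal': {R2, R5} → strengths 0.5300, 0.8480
Aggregate via t-conorm [a + b − a·b]: 0.9286

0.929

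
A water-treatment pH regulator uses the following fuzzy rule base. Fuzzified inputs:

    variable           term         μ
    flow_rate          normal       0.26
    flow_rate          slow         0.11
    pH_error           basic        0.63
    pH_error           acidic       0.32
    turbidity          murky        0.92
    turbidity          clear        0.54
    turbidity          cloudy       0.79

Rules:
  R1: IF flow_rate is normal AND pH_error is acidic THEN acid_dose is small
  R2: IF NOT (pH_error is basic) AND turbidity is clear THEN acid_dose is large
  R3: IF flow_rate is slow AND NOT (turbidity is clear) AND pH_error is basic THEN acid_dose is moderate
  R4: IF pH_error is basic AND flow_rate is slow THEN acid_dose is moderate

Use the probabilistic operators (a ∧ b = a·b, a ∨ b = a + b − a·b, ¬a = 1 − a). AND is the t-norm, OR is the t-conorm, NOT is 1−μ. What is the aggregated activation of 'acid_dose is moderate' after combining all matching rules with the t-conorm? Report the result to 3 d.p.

R1: normal=0.26, acidic=0.32; AND[a·b] → w = 0.0832
R2: ¬basic=1−0.63=0.37, clear=0.54; AND[a·b] → w = 0.1998
R3: slow=0.11, ¬clear=1−0.54=0.46, basic=0.63; AND[a·b] → w = 0.0319
R4: basic=0.63, slow=0.11; AND[a·b] → w = 0.0693
Rules with consequent 'moderate': {R3, R4} → strengths 0.0319, 0.0693
Aggregate via t-conorm [a + b − a·b]: 0.0990

0.099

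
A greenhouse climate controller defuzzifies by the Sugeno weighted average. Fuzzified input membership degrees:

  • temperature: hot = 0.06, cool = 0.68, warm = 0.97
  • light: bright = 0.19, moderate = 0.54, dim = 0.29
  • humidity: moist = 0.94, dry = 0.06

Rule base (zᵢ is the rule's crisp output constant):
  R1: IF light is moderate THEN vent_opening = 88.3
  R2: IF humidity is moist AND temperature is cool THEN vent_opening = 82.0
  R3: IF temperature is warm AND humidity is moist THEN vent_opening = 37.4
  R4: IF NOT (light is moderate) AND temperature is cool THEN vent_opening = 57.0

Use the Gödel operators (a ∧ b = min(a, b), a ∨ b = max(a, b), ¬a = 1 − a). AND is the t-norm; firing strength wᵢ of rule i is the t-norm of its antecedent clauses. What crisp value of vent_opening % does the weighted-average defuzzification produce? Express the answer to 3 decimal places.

R1 (z=88.3): moderate=0.54 → w = 0.54
R2 (z=82.0): moist=0.94, cool=0.68; AND[min(a, b)] → w = 0.68
R3 (z=37.4): warm=0.97, moist=0.94; AND[min(a, b)] → w = 0.94
R4 (z=57.0): ¬moderate=1−0.54=0.46, cool=0.68; AND[min(a, b)] → w = 0.46
Weighted average = (0.54·88.3 + 0.68·82.0 + 0.94·37.4 + 0.46·57.0) / (0.54 + 0.68 + 0.94 + 0.46)
  = 164.8180 / 2.6200 = 62.908

62.908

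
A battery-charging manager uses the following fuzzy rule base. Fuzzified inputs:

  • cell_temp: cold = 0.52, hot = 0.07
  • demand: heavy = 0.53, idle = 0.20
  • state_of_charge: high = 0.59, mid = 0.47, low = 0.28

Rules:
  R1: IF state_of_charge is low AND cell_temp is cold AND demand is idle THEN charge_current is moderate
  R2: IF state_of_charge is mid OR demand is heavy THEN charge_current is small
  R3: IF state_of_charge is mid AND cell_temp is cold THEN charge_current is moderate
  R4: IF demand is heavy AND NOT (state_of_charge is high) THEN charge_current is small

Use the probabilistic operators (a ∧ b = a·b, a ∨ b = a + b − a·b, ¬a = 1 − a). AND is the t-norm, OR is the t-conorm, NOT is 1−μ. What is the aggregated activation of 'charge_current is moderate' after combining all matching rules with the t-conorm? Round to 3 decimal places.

0.266

R1: low=0.28, cold=0.52, idle=0.20; AND[a·b] → w = 0.0291
R2: mid=0.47, heavy=0.53; OR[a + b − a·b] → w = 0.7509
R3: mid=0.47, cold=0.52; AND[a·b] → w = 0.2444
R4: heavy=0.53, ¬high=1−0.59=0.41; AND[a·b] → w = 0.2173
Rules with consequent 'moderate': {R1, R3} → strengths 0.0291, 0.2444
Aggregate via t-conorm [a + b − a·b]: 0.2664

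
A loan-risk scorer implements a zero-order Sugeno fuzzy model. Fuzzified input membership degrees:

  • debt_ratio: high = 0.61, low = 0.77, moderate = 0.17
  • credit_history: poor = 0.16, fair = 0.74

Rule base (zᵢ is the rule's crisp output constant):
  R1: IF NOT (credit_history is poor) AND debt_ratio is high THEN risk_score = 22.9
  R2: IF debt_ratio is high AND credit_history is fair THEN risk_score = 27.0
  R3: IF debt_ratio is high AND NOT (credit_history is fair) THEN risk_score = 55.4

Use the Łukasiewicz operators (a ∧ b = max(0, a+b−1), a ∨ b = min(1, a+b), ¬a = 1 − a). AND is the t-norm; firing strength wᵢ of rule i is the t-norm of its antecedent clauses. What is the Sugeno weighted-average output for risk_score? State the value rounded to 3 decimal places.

24.694

R1 (z=22.9): ¬poor=1−0.16=0.84, high=0.61; AND[max(0, a+b−1)] → w = 0.45
R2 (z=27.0): high=0.61, fair=0.74; AND[max(0, a+b−1)] → w = 0.35
R3 (z=55.4): high=0.61, ¬fair=1−0.74=0.26; AND[max(0, a+b−1)] → w = 0.00
Weighted average = (0.45·22.9 + 0.35·27.0 + 0.00·55.4) / (0.45 + 0.35 + 0.00)
  = 19.7550 / 0.8000 = 24.694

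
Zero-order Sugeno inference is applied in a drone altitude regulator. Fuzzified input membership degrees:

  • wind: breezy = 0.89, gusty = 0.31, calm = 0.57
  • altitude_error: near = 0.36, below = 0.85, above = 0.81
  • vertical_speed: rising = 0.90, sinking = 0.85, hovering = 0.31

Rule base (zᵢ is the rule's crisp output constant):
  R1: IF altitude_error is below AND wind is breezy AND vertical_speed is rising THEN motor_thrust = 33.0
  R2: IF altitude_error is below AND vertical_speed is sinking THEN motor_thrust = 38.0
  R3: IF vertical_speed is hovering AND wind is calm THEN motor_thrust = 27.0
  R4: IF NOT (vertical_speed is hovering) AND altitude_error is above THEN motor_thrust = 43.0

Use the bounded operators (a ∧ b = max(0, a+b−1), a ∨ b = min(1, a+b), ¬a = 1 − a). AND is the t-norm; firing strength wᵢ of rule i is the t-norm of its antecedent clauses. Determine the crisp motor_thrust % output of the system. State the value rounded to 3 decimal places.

R1 (z=33.0): below=0.85, breezy=0.89, rising=0.90; AND[max(0, a+b−1)] → w = 0.64
R2 (z=38.0): below=0.85, sinking=0.85; AND[max(0, a+b−1)] → w = 0.70
R3 (z=27.0): hovering=0.31, calm=0.57; AND[max(0, a+b−1)] → w = 0.00
R4 (z=43.0): ¬hovering=1−0.31=0.69, above=0.81; AND[max(0, a+b−1)] → w = 0.50
Weighted average = (0.64·33.0 + 0.70·38.0 + 0.00·27.0 + 0.50·43.0) / (0.64 + 0.70 + 0.00 + 0.50)
  = 69.2200 / 1.8400 = 37.620

37.620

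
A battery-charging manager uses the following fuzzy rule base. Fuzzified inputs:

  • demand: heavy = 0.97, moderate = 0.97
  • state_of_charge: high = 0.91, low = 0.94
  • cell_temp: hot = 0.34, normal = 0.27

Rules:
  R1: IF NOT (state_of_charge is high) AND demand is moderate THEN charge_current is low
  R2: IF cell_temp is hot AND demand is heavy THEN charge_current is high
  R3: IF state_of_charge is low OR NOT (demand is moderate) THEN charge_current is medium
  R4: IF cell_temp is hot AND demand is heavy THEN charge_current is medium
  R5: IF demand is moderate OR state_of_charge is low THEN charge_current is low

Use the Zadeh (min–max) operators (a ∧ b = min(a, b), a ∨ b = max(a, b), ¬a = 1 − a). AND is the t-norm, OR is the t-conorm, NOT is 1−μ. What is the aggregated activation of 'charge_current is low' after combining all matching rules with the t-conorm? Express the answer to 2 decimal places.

0.97

R1: ¬high=1−0.91=0.09, moderate=0.97; AND[min(a, b)] → w = 0.09
R2: hot=0.34, heavy=0.97; AND[min(a, b)] → w = 0.34
R3: low=0.94, ¬moderate=1−0.97=0.03; OR[max(a, b)] → w = 0.94
R4: hot=0.34, heavy=0.97; AND[min(a, b)] → w = 0.34
R5: moderate=0.97, low=0.94; OR[max(a, b)] → w = 0.97
Rules with consequent 'low': {R1, R5} → strengths 0.09, 0.97
Aggregate via t-conorm [max(a, b)]: 0.97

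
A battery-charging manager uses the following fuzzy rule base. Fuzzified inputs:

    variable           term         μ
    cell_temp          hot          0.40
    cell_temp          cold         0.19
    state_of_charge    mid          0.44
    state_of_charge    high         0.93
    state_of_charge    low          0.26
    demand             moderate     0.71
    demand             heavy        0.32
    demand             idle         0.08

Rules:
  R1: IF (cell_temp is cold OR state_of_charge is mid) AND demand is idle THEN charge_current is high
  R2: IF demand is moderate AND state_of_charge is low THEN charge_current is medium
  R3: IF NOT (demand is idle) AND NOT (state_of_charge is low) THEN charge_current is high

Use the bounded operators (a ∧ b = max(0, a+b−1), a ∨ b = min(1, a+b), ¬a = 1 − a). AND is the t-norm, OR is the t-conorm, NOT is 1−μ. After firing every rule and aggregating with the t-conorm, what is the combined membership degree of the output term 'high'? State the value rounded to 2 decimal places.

R1: (cold=0.19 OR mid=0.44) = 0.63; AND[max(0, a+b−1)] with idle=0.08 → w = 0.00
R2: moderate=0.71, low=0.26; AND[max(0, a+b−1)] → w = 0.00
R3: ¬idle=1−0.08=0.92, ¬low=1−0.26=0.74; AND[max(0, a+b−1)] → w = 0.66
Rules with consequent 'high': {R1, R3} → strengths 0.00, 0.66
Aggregate via t-conorm [min(1, a+b)]: 0.66

0.66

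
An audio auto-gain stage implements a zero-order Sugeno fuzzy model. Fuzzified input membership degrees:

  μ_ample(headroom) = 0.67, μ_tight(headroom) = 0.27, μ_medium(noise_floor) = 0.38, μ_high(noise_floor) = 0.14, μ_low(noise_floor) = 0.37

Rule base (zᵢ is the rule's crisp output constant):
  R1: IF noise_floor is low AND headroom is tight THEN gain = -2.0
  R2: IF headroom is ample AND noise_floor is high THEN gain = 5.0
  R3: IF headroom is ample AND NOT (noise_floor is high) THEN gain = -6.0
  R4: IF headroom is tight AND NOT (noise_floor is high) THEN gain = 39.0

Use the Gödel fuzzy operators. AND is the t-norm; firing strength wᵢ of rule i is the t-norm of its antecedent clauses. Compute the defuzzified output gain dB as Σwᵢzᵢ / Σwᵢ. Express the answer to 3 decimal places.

4.941

R1 (z=-2.0): low=0.37, tight=0.27; AND[min(a, b)] → w = 0.27
R2 (z=5.0): ample=0.67, high=0.14; AND[min(a, b)] → w = 0.14
R3 (z=-6.0): ample=0.67, ¬high=1−0.14=0.86; AND[min(a, b)] → w = 0.67
R4 (z=39.0): tight=0.27, ¬high=1−0.14=0.86; AND[min(a, b)] → w = 0.27
Weighted average = (0.27·-2.0 + 0.14·5.0 + 0.67·-6.0 + 0.27·39.0) / (0.27 + 0.14 + 0.67 + 0.27)
  = 6.6700 / 1.3500 = 4.941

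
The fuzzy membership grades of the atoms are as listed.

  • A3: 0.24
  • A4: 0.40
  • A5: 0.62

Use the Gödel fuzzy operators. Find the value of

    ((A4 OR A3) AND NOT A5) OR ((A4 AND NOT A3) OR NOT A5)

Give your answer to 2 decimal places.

0.40

A4 OR A3 = max(a, b) on (0.40, 0.24) = 0.40
NOT A5 = 1 − 0.62 = 0.38
(A4 OR A3) AND NOT A5 = min(a, b) on (0.40, 0.38) = 0.38
NOT A3 = 1 − 0.24 = 0.76
A4 AND NOT A3 = min(a, b) on (0.40, 0.76) = 0.40
NOT A5 = 1 − 0.62 = 0.38
(A4 AND NOT A3) OR NOT A5 = max(a, b) on (0.40, 0.38) = 0.40
((A4 OR A3) AND NOT A5) OR ((A4 AND NOT A3) OR NOT A5) = max(a, b) on (0.38, 0.40) = 0.40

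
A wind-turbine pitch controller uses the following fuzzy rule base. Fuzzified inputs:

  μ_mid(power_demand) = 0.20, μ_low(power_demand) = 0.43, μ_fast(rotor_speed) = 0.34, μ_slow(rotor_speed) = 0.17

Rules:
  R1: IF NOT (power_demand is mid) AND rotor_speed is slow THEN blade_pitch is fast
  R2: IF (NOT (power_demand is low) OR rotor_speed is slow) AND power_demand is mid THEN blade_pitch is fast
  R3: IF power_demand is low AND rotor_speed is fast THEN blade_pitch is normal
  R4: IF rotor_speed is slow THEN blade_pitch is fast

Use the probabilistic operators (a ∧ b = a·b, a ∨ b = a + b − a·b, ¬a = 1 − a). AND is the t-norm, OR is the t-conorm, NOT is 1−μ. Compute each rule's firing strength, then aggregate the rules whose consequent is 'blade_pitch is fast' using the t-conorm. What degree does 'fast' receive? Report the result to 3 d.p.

R1: ¬mid=1−0.20=0.80, slow=0.17; AND[a·b] → w = 0.1360
R2: (¬low=1−0.43=0.57 OR slow=0.17) = 0.6431; AND[a·b] with mid=0.20 → w = 0.1286
R3: low=0.43, fast=0.34; AND[a·b] → w = 0.1462
R4: slow=0.17 → w = 0.1700
Rules with consequent 'fast': {R1, R2, R4} → strengths 0.1360, 0.1286, 0.1700
Aggregate via t-conorm [a + b − a·b]: 0.3751

0.375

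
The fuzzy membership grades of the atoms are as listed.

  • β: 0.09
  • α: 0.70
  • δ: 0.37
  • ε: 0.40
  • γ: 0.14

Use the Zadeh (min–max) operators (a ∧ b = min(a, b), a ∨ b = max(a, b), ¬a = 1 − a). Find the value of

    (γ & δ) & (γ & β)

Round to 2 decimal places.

0.09

γ & δ = min(a, b) on (0.14, 0.37) = 0.14
γ & β = min(a, b) on (0.14, 0.09) = 0.09
(γ & δ) & (γ & β) = min(a, b) on (0.14, 0.09) = 0.09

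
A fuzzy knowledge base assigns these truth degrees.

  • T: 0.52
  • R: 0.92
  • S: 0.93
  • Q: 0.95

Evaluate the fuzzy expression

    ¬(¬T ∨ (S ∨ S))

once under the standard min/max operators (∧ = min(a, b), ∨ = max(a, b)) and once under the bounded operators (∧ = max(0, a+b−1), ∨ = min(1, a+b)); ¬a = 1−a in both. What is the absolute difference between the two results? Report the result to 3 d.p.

0.070

Under standard min/max:
  ¬T = 1 − 0.52 = 0.48
  S ∨ S = max(a, b) on (0.93, 0.93) = 0.93
  ¬T ∨ (S ∨ S) = max(a, b) on (0.48, 0.93) = 0.93
  ¬(¬T ∨ (S ∨ S)) = 1 − 0.93 = 0.07
  → value = 0.0700
Under bounded:
  ¬T = 1 − 0.52 = 0.48
  S ∨ S = min(1, a+b) on (0.93, 0.93) = 1.00
  ¬T ∨ (S ∨ S) = min(1, a+b) on (0.48, 1.00) = 1.00
  ¬(¬T ∨ (S ∨ S)) = 1 − 1.00 = 0.00
  → value = 0.0000
|0.0700 − 0.0000| = 0.070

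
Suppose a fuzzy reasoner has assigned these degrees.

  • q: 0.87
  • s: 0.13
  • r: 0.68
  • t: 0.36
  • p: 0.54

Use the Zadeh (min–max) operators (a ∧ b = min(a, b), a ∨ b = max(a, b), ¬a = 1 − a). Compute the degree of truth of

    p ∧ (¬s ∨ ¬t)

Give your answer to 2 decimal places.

¬s = 1 − 0.13 = 0.87
¬t = 1 − 0.36 = 0.64
¬s ∨ ¬t = max(a, b) on (0.87, 0.64) = 0.87
p ∧ (¬s ∨ ¬t) = min(a, b) on (0.54, 0.87) = 0.54

0.54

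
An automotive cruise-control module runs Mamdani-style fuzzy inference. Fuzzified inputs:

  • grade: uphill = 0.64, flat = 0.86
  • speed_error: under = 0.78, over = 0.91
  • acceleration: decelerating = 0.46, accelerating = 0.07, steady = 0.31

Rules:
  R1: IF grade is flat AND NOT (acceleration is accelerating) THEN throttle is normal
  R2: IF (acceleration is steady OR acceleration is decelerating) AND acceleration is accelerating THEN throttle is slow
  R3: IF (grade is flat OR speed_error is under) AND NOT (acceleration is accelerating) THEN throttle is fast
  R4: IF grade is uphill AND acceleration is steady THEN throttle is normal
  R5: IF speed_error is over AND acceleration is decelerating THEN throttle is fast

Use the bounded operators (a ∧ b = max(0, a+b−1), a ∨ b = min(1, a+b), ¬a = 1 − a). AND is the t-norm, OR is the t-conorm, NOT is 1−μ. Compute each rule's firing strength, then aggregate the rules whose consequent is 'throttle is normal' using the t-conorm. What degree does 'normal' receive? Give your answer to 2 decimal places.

0.79

R1: flat=0.86, ¬accelerating=1−0.07=0.93; AND[max(0, a+b−1)] → w = 0.79
R2: (steady=0.31 OR decelerating=0.46) = 0.77; AND[max(0, a+b−1)] with accelerating=0.07 → w = 0.00
R3: (flat=0.86 OR under=0.78) = 1.00; AND[max(0, a+b−1)] with ¬accelerating=1−0.07=0.93 → w = 0.93
R4: uphill=0.64, steady=0.31; AND[max(0, a+b−1)] → w = 0.00
R5: over=0.91, decelerating=0.46; AND[max(0, a+b−1)] → w = 0.37
Rules with consequent 'normal': {R1, R4} → strengths 0.79, 0.00
Aggregate via t-conorm [min(1, a+b)]: 0.79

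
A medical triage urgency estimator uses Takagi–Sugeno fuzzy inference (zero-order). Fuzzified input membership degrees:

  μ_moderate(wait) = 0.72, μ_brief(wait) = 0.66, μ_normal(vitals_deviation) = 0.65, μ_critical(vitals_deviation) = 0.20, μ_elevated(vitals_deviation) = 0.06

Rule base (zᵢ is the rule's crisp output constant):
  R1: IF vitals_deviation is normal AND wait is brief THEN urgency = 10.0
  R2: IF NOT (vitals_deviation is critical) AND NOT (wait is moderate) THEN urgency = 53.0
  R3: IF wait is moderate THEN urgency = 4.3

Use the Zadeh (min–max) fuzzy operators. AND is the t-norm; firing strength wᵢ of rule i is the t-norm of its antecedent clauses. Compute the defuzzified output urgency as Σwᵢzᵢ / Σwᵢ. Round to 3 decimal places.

R1 (z=10.0): normal=0.65, brief=0.66; AND[min(a, b)] → w = 0.65
R2 (z=53.0): ¬critical=1−0.20=0.80, ¬moderate=1−0.72=0.28; AND[min(a, b)] → w = 0.28
R3 (z=4.3): moderate=0.72 → w = 0.72
Weighted average = (0.65·10.0 + 0.28·53.0 + 0.72·4.3) / (0.65 + 0.28 + 0.72)
  = 24.4360 / 1.6500 = 14.810

14.810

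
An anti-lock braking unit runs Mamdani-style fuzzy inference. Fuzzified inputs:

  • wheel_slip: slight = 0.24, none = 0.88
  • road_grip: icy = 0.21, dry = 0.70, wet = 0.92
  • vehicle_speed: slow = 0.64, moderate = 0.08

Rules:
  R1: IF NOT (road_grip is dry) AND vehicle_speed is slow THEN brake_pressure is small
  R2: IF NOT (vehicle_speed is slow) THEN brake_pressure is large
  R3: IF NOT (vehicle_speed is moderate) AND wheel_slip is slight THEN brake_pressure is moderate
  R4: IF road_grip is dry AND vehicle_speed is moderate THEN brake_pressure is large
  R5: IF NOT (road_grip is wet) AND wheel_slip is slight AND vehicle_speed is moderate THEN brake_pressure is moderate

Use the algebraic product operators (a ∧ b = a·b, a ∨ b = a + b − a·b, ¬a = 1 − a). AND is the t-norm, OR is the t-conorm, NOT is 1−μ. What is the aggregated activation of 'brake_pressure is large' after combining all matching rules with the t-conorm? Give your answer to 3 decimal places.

R1: ¬dry=1−0.70=0.30, slow=0.64; AND[a·b] → w = 0.1920
R2: ¬slow=1−0.64=0.36 → w = 0.3600
R3: ¬moderate=1−0.08=0.92, slight=0.24; AND[a·b] → w = 0.2208
R4: dry=0.70, moderate=0.08; AND[a·b] → w = 0.0560
R5: ¬wet=1−0.92=0.08, slight=0.24, moderate=0.08; AND[a·b] → w = 0.0015
Rules with consequent 'large': {R2, R4} → strengths 0.3600, 0.0560
Aggregate via t-conorm [a + b − a·b]: 0.3958

0.396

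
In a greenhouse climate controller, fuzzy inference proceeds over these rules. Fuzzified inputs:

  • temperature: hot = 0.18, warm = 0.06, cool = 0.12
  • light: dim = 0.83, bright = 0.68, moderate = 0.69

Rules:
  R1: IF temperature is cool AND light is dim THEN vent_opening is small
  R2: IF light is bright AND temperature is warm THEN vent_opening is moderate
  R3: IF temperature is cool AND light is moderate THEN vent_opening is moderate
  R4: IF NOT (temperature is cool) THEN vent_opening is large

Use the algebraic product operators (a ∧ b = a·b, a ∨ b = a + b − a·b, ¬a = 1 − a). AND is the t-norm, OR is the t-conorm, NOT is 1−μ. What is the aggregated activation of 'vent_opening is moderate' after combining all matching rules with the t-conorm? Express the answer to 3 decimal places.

0.120

R1: cool=0.12, dim=0.83; AND[a·b] → w = 0.0996
R2: bright=0.68, warm=0.06; AND[a·b] → w = 0.0408
R3: cool=0.12, moderate=0.69; AND[a·b] → w = 0.0828
R4: ¬cool=1−0.12=0.88 → w = 0.8800
Rules with consequent 'moderate': {R2, R3} → strengths 0.0408, 0.0828
Aggregate via t-conorm [a + b − a·b]: 0.1202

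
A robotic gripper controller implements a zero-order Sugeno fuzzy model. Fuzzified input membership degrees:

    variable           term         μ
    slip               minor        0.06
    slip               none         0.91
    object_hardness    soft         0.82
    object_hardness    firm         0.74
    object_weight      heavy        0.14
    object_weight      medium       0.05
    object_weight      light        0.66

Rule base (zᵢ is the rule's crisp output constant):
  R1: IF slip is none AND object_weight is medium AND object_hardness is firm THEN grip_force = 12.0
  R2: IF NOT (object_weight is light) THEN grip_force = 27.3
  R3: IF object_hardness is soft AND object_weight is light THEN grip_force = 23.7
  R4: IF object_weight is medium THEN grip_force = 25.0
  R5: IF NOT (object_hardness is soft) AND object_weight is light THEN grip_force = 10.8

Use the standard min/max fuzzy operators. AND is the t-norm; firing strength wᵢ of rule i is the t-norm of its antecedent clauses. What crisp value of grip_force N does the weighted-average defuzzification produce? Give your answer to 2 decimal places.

R1 (z=12.0): none=0.91, medium=0.05, firm=0.74; AND[min(a, b)] → w = 0.05
R2 (z=27.3): ¬light=1−0.66=0.34 → w = 0.34
R3 (z=23.7): soft=0.82, light=0.66; AND[min(a, b)] → w = 0.66
R4 (z=25.0): medium=0.05 → w = 0.05
R5 (z=10.8): ¬soft=1−0.82=0.18, light=0.66; AND[min(a, b)] → w = 0.18
Weighted average = (0.05·12.0 + 0.34·27.3 + 0.66·23.7 + 0.05·25.0 + 0.18·10.8) / (0.05 + 0.34 + 0.66 + 0.05 + 0.18)
  = 28.7180 / 1.2800 = 22.44

22.44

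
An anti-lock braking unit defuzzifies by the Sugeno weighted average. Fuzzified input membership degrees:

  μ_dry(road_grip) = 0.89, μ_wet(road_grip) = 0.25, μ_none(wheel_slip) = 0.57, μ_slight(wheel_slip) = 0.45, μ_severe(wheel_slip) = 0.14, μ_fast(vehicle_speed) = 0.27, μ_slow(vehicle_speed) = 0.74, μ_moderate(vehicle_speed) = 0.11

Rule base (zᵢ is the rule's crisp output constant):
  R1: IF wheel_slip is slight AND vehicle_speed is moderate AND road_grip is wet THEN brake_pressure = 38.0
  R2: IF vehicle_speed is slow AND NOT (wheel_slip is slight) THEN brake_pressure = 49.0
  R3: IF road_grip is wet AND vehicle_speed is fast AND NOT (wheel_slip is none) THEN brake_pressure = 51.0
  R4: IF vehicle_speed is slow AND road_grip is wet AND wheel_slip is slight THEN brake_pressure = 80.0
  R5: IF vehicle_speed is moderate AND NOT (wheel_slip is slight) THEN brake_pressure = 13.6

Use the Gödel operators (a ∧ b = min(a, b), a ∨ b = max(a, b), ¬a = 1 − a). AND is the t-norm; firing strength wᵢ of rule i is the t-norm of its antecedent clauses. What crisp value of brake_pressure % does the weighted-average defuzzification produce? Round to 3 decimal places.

51.477

R1 (z=38.0): slight=0.45, moderate=0.11, wet=0.25; AND[min(a, b)] → w = 0.11
R2 (z=49.0): slow=0.74, ¬slight=1−0.45=0.55; AND[min(a, b)] → w = 0.55
R3 (z=51.0): wet=0.25, fast=0.27, ¬none=1−0.57=0.43; AND[min(a, b)] → w = 0.25
R4 (z=80.0): slow=0.74, wet=0.25, slight=0.45; AND[min(a, b)] → w = 0.25
R5 (z=13.6): moderate=0.11, ¬slight=1−0.45=0.55; AND[min(a, b)] → w = 0.11
Weighted average = (0.11·38.0 + 0.55·49.0 + 0.25·51.0 + 0.25·80.0 + 0.11·13.6) / (0.11 + 0.55 + 0.25 + 0.25 + 0.11)
  = 65.3760 / 1.2700 = 51.477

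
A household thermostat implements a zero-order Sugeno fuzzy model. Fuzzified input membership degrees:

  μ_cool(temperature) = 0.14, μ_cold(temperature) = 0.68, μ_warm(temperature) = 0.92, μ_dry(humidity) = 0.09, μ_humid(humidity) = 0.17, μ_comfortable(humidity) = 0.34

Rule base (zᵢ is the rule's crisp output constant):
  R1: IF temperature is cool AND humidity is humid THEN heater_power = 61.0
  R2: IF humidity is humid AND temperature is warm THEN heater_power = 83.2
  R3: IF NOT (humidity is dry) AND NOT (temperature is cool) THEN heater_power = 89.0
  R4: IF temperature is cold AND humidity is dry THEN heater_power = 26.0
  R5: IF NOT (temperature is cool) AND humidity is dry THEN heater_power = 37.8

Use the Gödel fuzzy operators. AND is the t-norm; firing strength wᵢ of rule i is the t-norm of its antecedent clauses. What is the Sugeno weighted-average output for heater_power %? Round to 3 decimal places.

77.753

R1 (z=61.0): cool=0.14, humid=0.17; AND[min(a, b)] → w = 0.14
R2 (z=83.2): humid=0.17, warm=0.92; AND[min(a, b)] → w = 0.17
R3 (z=89.0): ¬dry=1−0.09=0.91, ¬cool=1−0.14=0.86; AND[min(a, b)] → w = 0.86
R4 (z=26.0): cold=0.68, dry=0.09; AND[min(a, b)] → w = 0.09
R5 (z=37.8): ¬cool=1−0.14=0.86, dry=0.09; AND[min(a, b)] → w = 0.09
Weighted average = (0.14·61.0 + 0.17·83.2 + 0.86·89.0 + 0.09·26.0 + 0.09·37.8) / (0.14 + 0.17 + 0.86 + 0.09 + 0.09)
  = 104.9660 / 1.3500 = 77.753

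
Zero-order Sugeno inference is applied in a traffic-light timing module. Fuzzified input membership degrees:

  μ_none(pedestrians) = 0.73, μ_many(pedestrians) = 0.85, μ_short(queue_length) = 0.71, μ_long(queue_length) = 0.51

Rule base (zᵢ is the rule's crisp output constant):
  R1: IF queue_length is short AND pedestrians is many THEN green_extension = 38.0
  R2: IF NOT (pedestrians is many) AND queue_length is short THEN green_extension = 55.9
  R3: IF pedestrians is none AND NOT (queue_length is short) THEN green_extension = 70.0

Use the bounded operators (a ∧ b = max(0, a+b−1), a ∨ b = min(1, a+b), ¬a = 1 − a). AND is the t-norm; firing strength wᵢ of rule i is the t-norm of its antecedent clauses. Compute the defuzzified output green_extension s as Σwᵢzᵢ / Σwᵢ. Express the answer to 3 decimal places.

39.103

R1 (z=38.0): short=0.71, many=0.85; AND[max(0, a+b−1)] → w = 0.56
R2 (z=55.9): ¬many=1−0.85=0.15, short=0.71; AND[max(0, a+b−1)] → w = 0.00
R3 (z=70.0): none=0.73, ¬short=1−0.71=0.29; AND[max(0, a+b−1)] → w = 0.02
Weighted average = (0.56·38.0 + 0.00·55.9 + 0.02·70.0) / (0.56 + 0.00 + 0.02)
  = 22.6800 / 0.5800 = 39.103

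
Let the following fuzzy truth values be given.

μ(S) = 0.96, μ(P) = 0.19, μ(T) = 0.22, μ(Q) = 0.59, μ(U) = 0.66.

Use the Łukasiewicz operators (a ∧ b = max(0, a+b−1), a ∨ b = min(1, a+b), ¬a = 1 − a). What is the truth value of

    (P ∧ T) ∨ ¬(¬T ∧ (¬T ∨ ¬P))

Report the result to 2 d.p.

P ∧ T = max(0, a+b−1) on (0.19, 0.22) = 0.00
¬T = 1 − 0.22 = 0.78
¬T = 1 − 0.22 = 0.78
¬P = 1 − 0.19 = 0.81
¬T ∨ ¬P = min(1, a+b) on (0.78, 0.81) = 1.00
¬T ∧ (¬T ∨ ¬P) = max(0, a+b−1) on (0.78, 1.00) = 0.78
¬(¬T ∧ (¬T ∨ ¬P)) = 1 − 0.78 = 0.22
(P ∧ T) ∨ ¬(¬T ∧ (¬T ∨ ¬P)) = min(1, a+b) on (0.00, 0.22) = 0.22

0.22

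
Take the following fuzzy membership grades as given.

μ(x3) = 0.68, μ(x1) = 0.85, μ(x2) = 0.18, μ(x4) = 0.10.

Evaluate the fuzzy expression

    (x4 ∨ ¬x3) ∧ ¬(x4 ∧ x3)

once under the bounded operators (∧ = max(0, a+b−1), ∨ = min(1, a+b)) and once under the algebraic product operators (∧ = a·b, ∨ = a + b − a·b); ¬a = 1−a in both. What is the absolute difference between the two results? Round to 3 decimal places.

Under bounded:
  ¬x3 = 1 − 0.68 = 0.32
  x4 ∨ ¬x3 = min(1, a+b) on (0.10, 0.32) = 0.42
  x4 ∧ x3 = max(0, a+b−1) on (0.10, 0.68) = 0.00
  ¬(x4 ∧ x3) = 1 − 0.00 = 1.00
  (x4 ∨ ¬x3) ∧ ¬(x4 ∧ x3) = max(0, a+b−1) on (0.42, 1.00) = 0.42
  → value = 0.4200
Under algebraic product:
  ¬x3 = 1 − 0.6800 = 0.3200
  x4 ∨ ¬x3 = a + b − a·b on (0.1000, 0.3200) = 0.3880
  x4 ∧ x3 = a·b on (0.1000, 0.6800) = 0.0680
  ¬(x4 ∧ x3) = 1 − 0.0680 = 0.9320
  (x4 ∨ ¬x3) ∧ ¬(x4 ∧ x3) = a·b on (0.3880, 0.9320) = 0.3616
  → value = 0.3616
|0.4200 − 0.3616| = 0.058

0.058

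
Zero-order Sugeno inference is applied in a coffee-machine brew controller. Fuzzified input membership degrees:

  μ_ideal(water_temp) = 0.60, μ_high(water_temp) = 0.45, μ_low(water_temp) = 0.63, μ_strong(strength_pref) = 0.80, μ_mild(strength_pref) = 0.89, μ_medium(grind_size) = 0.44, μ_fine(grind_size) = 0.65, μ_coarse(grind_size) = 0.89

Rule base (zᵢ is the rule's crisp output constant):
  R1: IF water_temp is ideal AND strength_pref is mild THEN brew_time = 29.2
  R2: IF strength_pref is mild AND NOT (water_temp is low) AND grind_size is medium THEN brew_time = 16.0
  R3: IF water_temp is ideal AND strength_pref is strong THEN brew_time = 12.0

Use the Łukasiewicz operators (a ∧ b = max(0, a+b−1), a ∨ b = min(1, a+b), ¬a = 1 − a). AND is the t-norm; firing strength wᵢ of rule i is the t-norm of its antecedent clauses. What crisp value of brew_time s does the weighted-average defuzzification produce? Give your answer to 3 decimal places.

21.470

R1 (z=29.2): ideal=0.60, mild=0.89; AND[max(0, a+b−1)] → w = 0.49
R2 (z=16.0): mild=0.89, ¬low=1−0.63=0.37, medium=0.44; AND[max(0, a+b−1)] → w = 0.00
R3 (z=12.0): ideal=0.60, strong=0.80; AND[max(0, a+b−1)] → w = 0.40
Weighted average = (0.49·29.2 + 0.00·16.0 + 0.40·12.0) / (0.49 + 0.00 + 0.40)
  = 19.1080 / 0.8900 = 21.470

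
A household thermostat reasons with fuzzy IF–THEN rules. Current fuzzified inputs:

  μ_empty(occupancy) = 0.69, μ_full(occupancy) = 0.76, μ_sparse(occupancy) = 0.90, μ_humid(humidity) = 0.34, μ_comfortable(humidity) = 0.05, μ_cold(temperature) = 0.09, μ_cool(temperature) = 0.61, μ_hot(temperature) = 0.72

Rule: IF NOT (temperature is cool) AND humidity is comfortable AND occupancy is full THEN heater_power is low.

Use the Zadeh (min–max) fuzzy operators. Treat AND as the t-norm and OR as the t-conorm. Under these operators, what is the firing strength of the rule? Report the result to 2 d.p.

0.05

firing strength: ¬cool=1−0.61=0.39, comfortable=0.05, full=0.76; AND[min(a, b)] → w = 0.05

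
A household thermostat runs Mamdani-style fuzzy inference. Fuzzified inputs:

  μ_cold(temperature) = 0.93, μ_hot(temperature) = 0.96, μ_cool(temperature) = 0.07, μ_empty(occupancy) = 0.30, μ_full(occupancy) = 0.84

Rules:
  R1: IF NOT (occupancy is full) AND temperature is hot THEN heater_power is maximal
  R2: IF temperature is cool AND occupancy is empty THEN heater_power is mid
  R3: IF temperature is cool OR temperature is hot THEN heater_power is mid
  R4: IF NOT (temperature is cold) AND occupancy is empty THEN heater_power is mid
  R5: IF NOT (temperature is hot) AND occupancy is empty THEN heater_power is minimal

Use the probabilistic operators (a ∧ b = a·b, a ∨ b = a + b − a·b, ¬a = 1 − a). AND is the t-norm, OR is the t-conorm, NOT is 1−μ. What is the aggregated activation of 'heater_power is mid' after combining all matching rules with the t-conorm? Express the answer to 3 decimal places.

R1: ¬full=1−0.84=0.16, hot=0.96; AND[a·b] → w = 0.1536
R2: cool=0.07, empty=0.30; AND[a·b] → w = 0.0210
R3: cool=0.07, hot=0.96; OR[a + b − a·b] → w = 0.9628
R4: ¬cold=1−0.93=0.07, empty=0.30; AND[a·b] → w = 0.0210
R5: ¬hot=1−0.96=0.04, empty=0.30; AND[a·b] → w = 0.0120
Rules with consequent 'mid': {R2, R3, R4} → strengths 0.0210, 0.9628, 0.0210
Aggregate via t-conorm [a + b − a·b]: 0.9643

0.964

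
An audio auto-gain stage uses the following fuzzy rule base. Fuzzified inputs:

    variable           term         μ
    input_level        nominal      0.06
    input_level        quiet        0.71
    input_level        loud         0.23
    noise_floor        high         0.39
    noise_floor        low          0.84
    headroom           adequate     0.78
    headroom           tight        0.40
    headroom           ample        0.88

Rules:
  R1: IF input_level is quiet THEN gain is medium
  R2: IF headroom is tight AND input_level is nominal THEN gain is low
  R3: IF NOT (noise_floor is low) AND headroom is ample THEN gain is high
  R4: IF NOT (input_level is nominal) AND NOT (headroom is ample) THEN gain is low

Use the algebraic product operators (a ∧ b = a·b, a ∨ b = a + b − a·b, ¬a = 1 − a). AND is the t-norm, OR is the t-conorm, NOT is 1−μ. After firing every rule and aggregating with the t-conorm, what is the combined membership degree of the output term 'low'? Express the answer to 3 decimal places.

R1: quiet=0.71 → w = 0.7100
R2: tight=0.40, nominal=0.06; AND[a·b] → w = 0.0240
R3: ¬low=1−0.84=0.16, ample=0.88; AND[a·b] → w = 0.1408
R4: ¬nominal=1−0.06=0.94, ¬ample=1−0.88=0.12; AND[a·b] → w = 0.1128
Rules with consequent 'low': {R2, R4} → strengths 0.0240, 0.1128
Aggregate via t-conorm [a + b − a·b]: 0.1341

0.134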